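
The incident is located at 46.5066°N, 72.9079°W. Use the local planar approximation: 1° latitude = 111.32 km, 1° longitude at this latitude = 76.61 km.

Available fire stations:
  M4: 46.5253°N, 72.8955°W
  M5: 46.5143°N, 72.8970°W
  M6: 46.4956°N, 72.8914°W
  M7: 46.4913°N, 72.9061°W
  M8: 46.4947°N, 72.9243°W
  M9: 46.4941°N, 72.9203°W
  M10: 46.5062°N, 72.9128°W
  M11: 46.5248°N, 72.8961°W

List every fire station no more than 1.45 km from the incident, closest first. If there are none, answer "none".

M10, M5

Distances from 46.5066°N, 72.9079°W:
M4: √((0.0187·111.32)² + (0.0124·76.61)²) = √(4.333408 + 0.902432) = 2.2882 km
M5: √((0.0077·111.32)² + (0.0109·76.61)²) = √(0.734730 + 0.697307) = 1.1967 km
M6: √((-0.0110·111.32)² + (0.0165·76.61)²) = √(1.499449 + 1.597860) = 1.7599 km
M7: √((-0.0153·111.32)² + (0.0018·76.61)²) = √(2.900877 + 0.019016) = 1.7088 km
M8: √((-0.0119·111.32)² + (-0.0164·76.61)²) = √(1.754851 + 1.578551) = 1.8258 km
M9: √((-0.0125·111.32)² + (-0.0124·76.61)²) = √(1.936272 + 0.902432) = 1.6848 km
M10: √((-0.0004·111.32)² + (-0.0049·76.61)²) = √(0.001983 + 0.140917) = 0.3780 km
M11: √((0.0182·111.32)² + (0.0118·76.61)²) = √(4.104773 + 0.817212) = 2.2186 km
Threshold 1.45 km: M10 (0.3780 km), M5 (1.1967 km) are within range.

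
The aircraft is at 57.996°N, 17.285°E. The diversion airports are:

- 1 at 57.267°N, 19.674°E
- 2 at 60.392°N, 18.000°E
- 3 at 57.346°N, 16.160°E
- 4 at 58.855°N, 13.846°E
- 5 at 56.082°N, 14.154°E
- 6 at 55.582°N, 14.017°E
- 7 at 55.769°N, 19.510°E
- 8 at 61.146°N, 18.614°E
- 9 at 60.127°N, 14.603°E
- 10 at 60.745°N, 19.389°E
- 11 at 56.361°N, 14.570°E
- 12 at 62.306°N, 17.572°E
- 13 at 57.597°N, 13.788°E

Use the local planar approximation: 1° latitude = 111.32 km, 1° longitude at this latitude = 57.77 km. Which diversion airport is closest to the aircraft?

Distances from 57.996°N, 17.285°E:
1: √((-0.729·111.32)² + (2.389·57.77)²) = √(6585.69255 + 19047.45844) = 160.104 km
2: √((2.396·111.32)² + (0.715·57.77)²) = √(71141.00936 + 1706.14846) = 269.902 km
3: √((-0.650·111.32)² + (-1.125·57.77)²) = √(5235.68016 + 4223.86258) = 97.260 km
4: √((0.859·111.32)² + (-3.439·57.77)²) = √(9143.92643 + 39470.17816) = 220.486 km
5: √((-1.914·111.32)² + (-3.131·57.77)²) = √(45397.32490 + 32716.80386) = 279.489 km
6: √((-2.414·111.32)² + (-3.268·57.77)²) = √(72213.92105 + 35642.55519) = 328.415 km
7: √((-2.227·111.32)² + (2.225·57.77)²) = √(61459.18960 + 16522.08171) = 279.251 km
8: √((3.150·111.32)² + (1.329·57.77)²) = √(122961.03296 + 5894.60485) = 358.965 km
9: √((2.131·111.32)² + (-2.682·57.77)²) = √(56274.71377 + 24006.13710) = 283.339 km
10: √((2.749·111.32)² + (2.104·57.77)²) = √(93647.43251 + 14773.93575) = 329.274 km
11: √((-1.635·111.32)² + (-2.715·57.77)²) = √(33126.98487 + 24600.52655) = 240.266 km
12: √((4.310·111.32)² + (0.287·57.77)²) = √(230197.67644 + 274.89607) = 480.076 km
13: √((-0.399·111.32)² + (-3.497·57.77)²) = √(1972.84146 + 40812.76323) = 206.847 km
Minimum: 3 at 97.260 km.

3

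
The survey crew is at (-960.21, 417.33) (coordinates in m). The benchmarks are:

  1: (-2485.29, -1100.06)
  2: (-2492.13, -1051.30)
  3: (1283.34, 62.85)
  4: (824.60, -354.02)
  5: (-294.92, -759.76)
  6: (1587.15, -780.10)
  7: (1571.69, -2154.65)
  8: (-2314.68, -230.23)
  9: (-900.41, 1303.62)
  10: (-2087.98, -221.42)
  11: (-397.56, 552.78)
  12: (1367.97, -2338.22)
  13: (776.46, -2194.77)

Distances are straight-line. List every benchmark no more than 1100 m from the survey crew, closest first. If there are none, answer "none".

Distances from (-960.21, 417.33):
1: 2151.36 m
2: 2122.18 m
3: 2271.38 m
4: 1944.36 m
5: 1352.09 m
6: 2814.76 m
7: 3609.10 m
8: 1501.31 m
9: 888.31 m
10: 1296.10 m
11: 578.72 m
12: 3607.42 m
13: 3136.73 m
Threshold 1100 m: 11 (578.72 m), 9 (888.31 m) are within range.

11, 9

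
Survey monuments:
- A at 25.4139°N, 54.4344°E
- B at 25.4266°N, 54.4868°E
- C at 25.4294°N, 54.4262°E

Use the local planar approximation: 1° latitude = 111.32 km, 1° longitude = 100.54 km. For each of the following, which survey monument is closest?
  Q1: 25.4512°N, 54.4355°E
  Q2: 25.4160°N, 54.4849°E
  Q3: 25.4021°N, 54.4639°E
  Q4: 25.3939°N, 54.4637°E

Q1 at 25.4512°N, 54.4355°E:
  A: 4.1537 km
  B: 5.8396 km
  C: 2.6007 km
  → nearest: C (2.6007 km)
Q2 at 25.4160°N, 54.4849°E:
  A: 5.0826 km
  B: 1.1954 km
  C: 6.0873 km
  → nearest: B (1.1954 km)
Q3 at 25.4021°N, 54.4639°E:
  A: 3.2438 km
  B: 3.5692 km
  C: 4.8582 km
  → nearest: A (3.2438 km)
Q4 at 25.3939°N, 54.4637°E:
  A: 3.6925 km
  B: 4.3179 km
  C: 5.4619 km
  → nearest: A (3.6925 km)

Q1→C; Q2→B; Q3→A; Q4→A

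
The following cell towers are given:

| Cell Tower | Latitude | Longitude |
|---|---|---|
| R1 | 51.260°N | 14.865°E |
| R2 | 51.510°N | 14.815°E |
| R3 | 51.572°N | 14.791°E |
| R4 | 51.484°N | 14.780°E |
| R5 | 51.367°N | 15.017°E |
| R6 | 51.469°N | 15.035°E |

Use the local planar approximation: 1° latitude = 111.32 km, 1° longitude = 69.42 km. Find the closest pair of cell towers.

Pairwise distances:
R1–R2: 28.046 km
R1–R3: 35.110 km
R1–R4: 25.624 km
R1–R5: 15.913 km
R1–R6: 26.088 km
R2–R3: 7.100 km
R2–R4: 3.779 km
R2–R5: 21.214 km
R2–R6: 15.940 km
R3–R4: 9.826 km
R3–R5: 27.693 km
R3–R6: 20.454 km
R4–R5: 20.984 km
R4–R6: 17.781 km
R5–R6: 11.423 km
Closest pair: R2–R4 at 3.779 km.

R2 and R4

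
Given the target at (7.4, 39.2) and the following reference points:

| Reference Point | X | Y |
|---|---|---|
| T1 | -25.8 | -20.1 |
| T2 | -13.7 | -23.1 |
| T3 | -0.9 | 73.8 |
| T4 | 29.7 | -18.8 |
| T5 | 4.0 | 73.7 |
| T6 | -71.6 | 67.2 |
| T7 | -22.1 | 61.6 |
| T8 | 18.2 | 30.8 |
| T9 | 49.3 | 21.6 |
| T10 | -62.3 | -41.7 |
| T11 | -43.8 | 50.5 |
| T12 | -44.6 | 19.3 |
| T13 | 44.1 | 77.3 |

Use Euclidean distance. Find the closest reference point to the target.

T8

Distances from (7.4, 39.2):
T1: 68.0
T2: 65.8
T3: 35.6
T4: 62.1
T5: 34.7
T6: 83.8
T7: 37.0
T8: 13.7
T9: 45.4
T10: 106.8
T11: 52.4
T12: 55.7
T13: 52.9
Minimum: T8 at 13.7.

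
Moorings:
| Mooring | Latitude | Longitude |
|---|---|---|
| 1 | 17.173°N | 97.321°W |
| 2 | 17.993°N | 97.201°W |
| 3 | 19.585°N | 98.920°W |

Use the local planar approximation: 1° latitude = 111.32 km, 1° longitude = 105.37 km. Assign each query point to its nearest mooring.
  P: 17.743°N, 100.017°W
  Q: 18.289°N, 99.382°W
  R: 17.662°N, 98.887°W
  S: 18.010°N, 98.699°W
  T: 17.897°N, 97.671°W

P→3; Q→3; R→1; S→2; T→2

P at 17.743°N, 100.017°W:
  1: √((-0.570·111.32)² + (2.696·105.37)²) = √(4026.20707 + 80700.03737) = 291.078 km
  2: √((0.250·111.32)² + (2.816·105.37)²) = √(774.50890 + 88043.89781) = 298.024 km
  3: √((1.842·111.32)² + (1.097·105.37)²) = √(42046.09305 + 13361.25385) = 235.388 km
  → nearest: 3 (235.388 km)
Q at 18.289°N, 99.382°W:
  1: √((-1.116·111.32)² + (2.061·105.37)²) = √(15433.86810 + 47161.75346) = 250.191 km
  2: √((-0.296·111.32)² + (2.181·105.37)²) = √(1085.74995 + 52813.54156) = 232.162 km
  3: √((1.296·111.32)² + (0.462·105.37)²) = √(20814.04065 + 2369.83392) = 152.263 km
  → nearest: 3 (152.263 km)
R at 17.662°N, 98.887°W:
  1: √((-0.489·111.32)² + (1.566·105.37)²) = √(2963.22148 + 27228.10869) = 173.757 km
  2: √((0.331·111.32)² + (1.686·105.37)²) = √(1357.69551 + 31560.87976) = 181.435 km
  3: √((1.923·111.32)² + (-0.033·105.37)²) = √(45825.26275 + 12.09099) = 214.097 km
  → nearest: 1 (173.757 km)
S at 18.010°N, 98.699°W:
  1: √((-0.837·111.32)² + (1.378·105.37)²) = √(8681.55081 + 21082.99934) = 172.524 km
  2: √((-0.017·111.32)² + (1.498·105.37)²) = √(3.58133 + 24914.81041) = 157.856 km
  3: √((1.575·111.32)² + (-0.221·105.37)²) = √(30740.25824 + 542.27366) = 176.869 km
  → nearest: 2 (157.856 km)
T at 17.897°N, 97.671°W:
  1: √((-0.724·111.32)² + (0.350·105.37)²) = √(6495.66363 + 1360.09752) = 88.633 km
  2: √((0.096·111.32)² + (0.470·105.37)²) = √(114.20598 + 2452.61667) = 50.664 km
  3: √((1.688·111.32)² + (-1.249·105.37)²) = √(35309.47659 + 17320.43667) = 229.412 km
  → nearest: 2 (50.664 km)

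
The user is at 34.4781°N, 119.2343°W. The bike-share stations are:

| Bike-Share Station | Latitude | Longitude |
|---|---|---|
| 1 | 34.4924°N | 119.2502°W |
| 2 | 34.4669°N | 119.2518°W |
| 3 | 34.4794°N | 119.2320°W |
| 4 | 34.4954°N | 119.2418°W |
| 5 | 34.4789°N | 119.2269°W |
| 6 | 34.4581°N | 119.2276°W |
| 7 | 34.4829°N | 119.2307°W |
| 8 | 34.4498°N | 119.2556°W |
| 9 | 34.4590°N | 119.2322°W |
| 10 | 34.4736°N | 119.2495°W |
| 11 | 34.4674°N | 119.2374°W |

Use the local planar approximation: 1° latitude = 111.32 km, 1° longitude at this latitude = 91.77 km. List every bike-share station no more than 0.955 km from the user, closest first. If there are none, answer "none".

Distances from 34.4781°N, 119.2343°W:
1: √((0.0143·111.32)² + (-0.0159·91.77)²) = √(2.534069 + 2.129098) = 2.1594 km
2: √((-0.0112·111.32)² + (-0.0175·91.77)²) = √(1.554470 + 2.579156) = 2.0331 km
3: √((0.0013·111.32)² + (0.0023·91.77)²) = √(0.020943 + 0.044551) = 0.2559 km
4: √((0.0173·111.32)² + (-0.0075·91.77)²) = √(3.708844 + 0.473722) = 2.0451 km
5: √((0.0008·111.32)² + (0.0074·91.77)²) = √(0.007931 + 0.461174) = 0.6849 km
6: √((-0.0200·111.32)² + (0.0067·91.77)²) = √(4.956857 + 0.378052) = 2.3097 km
7: √((0.0048·111.32)² + (0.0036·91.77)²) = √(0.285515 + 0.109146) = 0.6282 km
8: √((-0.0283·111.32)² + (-0.0213·91.77)²) = √(9.924743 + 3.820856) = 3.7075 km
9: √((-0.0191·111.32)² + (0.0021·91.77)²) = √(4.520777 + 0.037140) = 2.1349 km
10: √((-0.0045·111.32)² + (-0.0152·91.77)²) = √(0.250941 + 1.945757) = 1.4821 km
11: √((-0.0107·111.32)² + (-0.0031·91.77)²) = √(1.418776 + 0.080933) = 1.2246 km
Threshold 0.955 km: 3 (0.2559 km), 7 (0.6282 km), 5 (0.6849 km) are within range.

3, 7, 5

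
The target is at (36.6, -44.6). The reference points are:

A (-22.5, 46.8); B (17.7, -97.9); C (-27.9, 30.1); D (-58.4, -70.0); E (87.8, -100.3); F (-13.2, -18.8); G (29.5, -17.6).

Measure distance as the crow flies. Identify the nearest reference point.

G

Distances from (36.6, -44.6):
A: √((-59.1)² + (91.4)²) = √(3492.810 + 8353.960) = 108.8
B: √((-18.9)² + (-53.3)²) = √(357.210 + 2840.890) = 56.6
C: √((-64.5)² + (74.7)²) = √(4160.250 + 5580.090) = 98.7
D: √((-95.0)² + (-25.4)²) = √(9025.000 + 645.160) = 98.3
E: √((51.2)² + (-55.7)²) = √(2621.440 + 3102.490) = 75.7
F: √((-49.8)² + (25.8)²) = √(2480.040 + 665.640) = 56.1
G: √((-7.1)² + (27.0)²) = √(50.410 + 729.000) = 27.9
Minimum: G at 27.9.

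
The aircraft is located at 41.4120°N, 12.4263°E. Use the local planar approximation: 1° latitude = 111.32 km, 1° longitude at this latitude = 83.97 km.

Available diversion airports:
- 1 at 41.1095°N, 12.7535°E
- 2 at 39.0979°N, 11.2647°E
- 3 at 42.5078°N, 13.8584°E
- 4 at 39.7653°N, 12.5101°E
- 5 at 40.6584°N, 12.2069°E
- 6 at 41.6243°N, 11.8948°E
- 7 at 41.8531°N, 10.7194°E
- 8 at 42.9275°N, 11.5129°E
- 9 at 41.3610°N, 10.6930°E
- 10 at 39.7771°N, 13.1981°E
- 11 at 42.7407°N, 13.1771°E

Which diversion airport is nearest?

1

Distances from 41.4120°N, 12.4263°E:
1: √((-0.3025·111.32)² + (0.3272·83.97)²) = √(1133.958480 + 754.874746) = 43.4607 km
2: √((-2.3141·111.32)² + (-1.1616·83.97)²) = √(66360.651334 + 9513.964204) = 275.4535 km
3: √((1.0958·111.32)² + (1.4321·83.97)²) = √(14880.207506 + 14460.889110) = 171.2924 km
4: √((-1.6467·111.32)² + (0.0838·83.97)²) = √(33602.792204 + 49.514950) = 183.4457 km
5: √((-0.7536·111.32)² + (-0.2194·83.97)²) = √(7037.658271 + 339.407592) = 85.8898 km
6: √((0.2123·111.32)² + (-0.5315·83.97)²) = √(558.529844 + 1991.841809) = 50.5012 km
7: √((0.4411·111.32)² + (-1.7069·83.97)²) = √(2411.129357 + 20543.028240) = 151.5063 km
8: √((1.5155·111.32)² + (-0.9134·83.97)²) = √(28461.532234 + 5882.613576) = 185.3217 km
9: √((-0.0510·111.32)² + (-1.7333·83.97)²) = √(32.231962 + 21183.405534) = 145.6559 km
10: √((-1.6349·111.32)² + (0.7718·83.97)²) = √(33122.932761 + 4200.082826) = 193.1917 km
11: √((1.3287·111.32)² + (0.7508·83.97)²) = √(21877.629606 + 3974.631172) = 160.7864 km
Minimum: 1 at 43.4607 km.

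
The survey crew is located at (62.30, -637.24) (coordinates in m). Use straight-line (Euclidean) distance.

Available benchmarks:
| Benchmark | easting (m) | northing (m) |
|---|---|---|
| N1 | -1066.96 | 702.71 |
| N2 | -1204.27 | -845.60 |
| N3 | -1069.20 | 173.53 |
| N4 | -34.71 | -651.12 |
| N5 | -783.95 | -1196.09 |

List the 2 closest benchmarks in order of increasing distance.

Distances from (62.30, -637.24):
N1: √((-1129.26)² + (1339.95)²) = √(1275228.1476 + 1795466.0025) = 1752.34 m
N2: √((-1266.57)² + (-208.36)²) = √(1604199.5649 + 43413.8896) = 1283.59 m
N3: √((-1131.50)² + (810.77)²) = √(1280292.2500 + 657347.9929) = 1391.99 m
N4: √((-97.01)² + (-13.88)²) = √(9410.9401 + 192.6544) = 98.00 m
N5: √((-846.25)² + (-558.85)²) = √(716139.0625 + 312313.3225) = 1014.13 m
Sorted: N4 (98.00 m) < N5 (1014.13 m) < N2 (1283.59 m) < N3 (1391.99 m) < …

N4, N5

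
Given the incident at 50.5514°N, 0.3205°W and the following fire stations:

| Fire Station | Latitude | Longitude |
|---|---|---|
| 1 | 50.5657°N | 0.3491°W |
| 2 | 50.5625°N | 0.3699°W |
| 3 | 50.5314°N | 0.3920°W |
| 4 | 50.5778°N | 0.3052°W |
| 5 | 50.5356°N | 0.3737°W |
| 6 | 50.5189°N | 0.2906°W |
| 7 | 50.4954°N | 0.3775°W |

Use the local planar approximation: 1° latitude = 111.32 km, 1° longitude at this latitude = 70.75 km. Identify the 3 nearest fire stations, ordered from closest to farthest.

1, 4, 2

Distances from 50.5514°N, 0.3205°W:
1: √((0.0143·111.32)² + (-0.0286·70.75)²) = √(2.534069 + 4.094350) = 2.5746 km
2: √((0.0111·111.32)² + (-0.0494·70.75)²) = √(1.526836 + 12.215375) = 3.7070 km
3: √((-0.0200·111.32)² + (-0.0715·70.75)²) = √(4.956857 + 25.589687) = 5.5269 km
4: √((0.0264·111.32)² + (0.0153·70.75)²) = √(8.636828 + 1.171752) = 3.1319 km
5: √((-0.0158·111.32)² + (-0.0532·70.75)²) = √(3.093574 + 14.166943) = 4.1546 km
6: √((-0.0325·111.32)² + (0.0299·70.75)²) = √(13.089200 + 4.475023) = 4.1910 km
7: √((-0.0560·111.32)² + (-0.0570·70.75)²) = √(38.861759 + 16.263073) = 7.4246 km
Sorted: 1 (2.5746 km) < 4 (3.1319 km) < 2 (3.7070 km) < 5 (4.1546 km) < 6 (4.1910 km) < …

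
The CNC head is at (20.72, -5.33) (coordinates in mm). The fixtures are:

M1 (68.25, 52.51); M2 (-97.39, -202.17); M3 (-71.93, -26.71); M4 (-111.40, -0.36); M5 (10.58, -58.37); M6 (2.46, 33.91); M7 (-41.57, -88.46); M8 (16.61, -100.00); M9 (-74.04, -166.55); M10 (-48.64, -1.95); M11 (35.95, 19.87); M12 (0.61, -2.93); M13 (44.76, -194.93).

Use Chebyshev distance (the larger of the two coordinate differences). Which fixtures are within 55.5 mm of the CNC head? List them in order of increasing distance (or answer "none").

M12, M11, M6, M5

Distances from (20.72, -5.33):
M1: 57.84 mm
M2: 196.84 mm
M3: 92.65 mm
M4: 132.12 mm
M5: 53.04 mm
M6: 39.24 mm
M7: 83.13 mm
M8: 94.67 mm
M9: 161.22 mm
M10: 69.36 mm
M11: 25.20 mm
M12: 20.11 mm
M13: 189.60 mm
Threshold 55.5 mm: M12 (20.11 mm), M11 (25.20 mm), M6 (39.24 mm), M5 (53.04 mm) are within range.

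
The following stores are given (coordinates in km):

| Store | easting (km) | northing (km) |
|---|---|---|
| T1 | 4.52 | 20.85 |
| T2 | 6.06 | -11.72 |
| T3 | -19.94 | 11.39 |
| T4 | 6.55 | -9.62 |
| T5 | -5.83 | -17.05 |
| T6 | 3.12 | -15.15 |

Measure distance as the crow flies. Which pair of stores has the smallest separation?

Pairwise distances:
T2–T4: √((0.49)² + (2.10)²) = √(0.2401 + 4.4100) = 2.16 km
T2–T6: √((-2.94)² + (-3.43)²) = √(8.6436 + 11.7649) = 4.52 km
T4–T6: √((-3.43)² + (-5.53)²) = √(11.7649 + 30.5809) = 6.51 km
T5–T6: √((8.95)² + (1.90)²) = √(80.1025 + 3.6100) = 9.15 km
T2–T5: √((-11.89)² + (-5.33)²) = √(141.3721 + 28.4089) = 13.03 km
T4–T5: √((-12.38)² + (-7.43)²) = √(153.2644 + 55.2049) = 14.44 km
T1–T3: √((-24.46)² + (-9.46)²) = √(598.2916 + 89.4916) = 26.23 km
T1–T4: √((2.03)² + (-30.47)²) = √(4.1209 + 928.4209) = 30.54 km
T3–T5: √((14.11)² + (-28.44)²) = √(199.0921 + 808.8336) = 31.75 km
T1–T2: √((1.54)² + (-32.57)²) = √(2.3716 + 1060.8049) = 32.61 km
T3–T4: √((26.49)² + (-21.01)²) = √(701.7201 + 441.4201) = 33.81 km
T2–T3: √((-26.00)² + (23.11)²) = √(676.0000 + 534.0721) = 34.79 km
T3–T6: √((23.06)² + (-26.54)²) = √(531.7636 + 704.3716) = 35.16 km
T1–T6: √((-1.40)² + (-36.00)²) = √(1.9600 + 1296.0000) = 36.03 km
T1–T5: √((-10.35)² + (-37.90)²) = √(107.1225 + 1436.4100) = 39.29 km
Closest pair: T2–T4 at 2.16 km.

T2 and T4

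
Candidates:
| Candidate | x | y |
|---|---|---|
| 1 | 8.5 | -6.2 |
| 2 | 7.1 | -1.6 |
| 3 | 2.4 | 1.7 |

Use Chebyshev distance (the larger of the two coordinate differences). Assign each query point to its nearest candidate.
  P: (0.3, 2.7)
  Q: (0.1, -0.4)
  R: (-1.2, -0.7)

P→3; Q→3; R→3

P at (0.3, 2.7):
  1: 8.9
  2: 6.8
  3: 2.1
  → nearest: 3 (2.1)
Q at (0.1, -0.4):
  1: 8.4
  2: 7.0
  3: 2.3
  → nearest: 3 (2.3)
R at (-1.2, -0.7):
  1: 9.7
  2: 8.3
  3: 3.6
  → nearest: 3 (3.6)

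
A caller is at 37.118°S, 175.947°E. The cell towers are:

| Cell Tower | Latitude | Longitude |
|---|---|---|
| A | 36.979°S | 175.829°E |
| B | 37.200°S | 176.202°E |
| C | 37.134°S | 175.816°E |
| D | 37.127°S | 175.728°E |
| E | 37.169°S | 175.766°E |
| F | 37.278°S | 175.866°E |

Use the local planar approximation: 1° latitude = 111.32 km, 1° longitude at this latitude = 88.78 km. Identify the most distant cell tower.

B

Distances from 37.118°S, 175.947°E:
A: √((0.139·111.32)² + (-0.118·88.78)²) = √(239.42858 + 109.74741) = 18.686 km
B: √((-0.082·111.32)² + (0.255·88.78)²) = √(83.32477 + 512.51979) = 24.410 km
C: √((-0.016·111.32)² + (-0.131·88.78)²) = √(3.17239 + 135.26109) = 11.766 km
D: √((-0.009·111.32)² + (-0.219·88.78)²) = √(1.00376 + 378.02325) = 19.469 km
E: √((-0.051·111.32)² + (-0.181·88.78)²) = √(32.23196 + 258.21855) = 17.043 km
F: √((-0.160·111.32)² + (-0.081·88.78)²) = √(317.23885 + 51.71307) = 19.208 km
Maximum: B at 24.410 km.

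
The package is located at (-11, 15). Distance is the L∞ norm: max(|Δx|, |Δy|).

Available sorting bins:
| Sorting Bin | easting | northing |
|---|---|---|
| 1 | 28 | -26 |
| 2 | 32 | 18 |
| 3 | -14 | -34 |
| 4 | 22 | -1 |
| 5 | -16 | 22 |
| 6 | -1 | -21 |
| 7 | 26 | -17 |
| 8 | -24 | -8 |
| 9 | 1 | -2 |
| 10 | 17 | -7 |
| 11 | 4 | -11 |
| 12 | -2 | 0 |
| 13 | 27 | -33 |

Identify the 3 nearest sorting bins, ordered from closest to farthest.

Distances from (-11, 15):
1: 41
2: 43
3: 49
4: 33
5: 7
6: 36
7: 37
8: 23
9: 17
10: 28
11: 26
12: 15
13: 48
Sorted: 5 (7) < 12 (15) < 9 (17) < 8 (23) < 11 (26) < …

5, 12, 9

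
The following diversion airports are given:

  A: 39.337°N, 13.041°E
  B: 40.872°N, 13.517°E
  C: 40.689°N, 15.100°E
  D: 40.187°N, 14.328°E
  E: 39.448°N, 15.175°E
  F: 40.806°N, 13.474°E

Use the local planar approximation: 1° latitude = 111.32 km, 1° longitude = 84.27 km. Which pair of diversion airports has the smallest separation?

B and F

Pairwise distances:
A–B: √((1.535·111.32)² + (0.476·84.27)²) = √(29198.67573 + 1609.01426) = 175.521 km
A–C: √((1.352·111.32)² + (2.059·84.27)²) = √(22651.64666 + 30106.38985) = 229.691 km
A–D: √((0.850·111.32)² + (1.287·84.27)²) = √(8953.32288 + 11762.59331) = 143.930 km
A–E: √((0.111·111.32)² + (2.134·84.27)²) = √(152.68359 + 32339.61296) = 180.256 km
A–F: √((1.469·111.32)² + (0.433·84.27)²) = √(26741.76001 + 1331.44055) = 167.551 km
B–C: √((-0.183·111.32)² + (1.583·84.27)²) = √(415.00046 + 17795.40259) = 134.946 km
B–D: √((-0.685·111.32)² + (0.811·84.27)²) = √(5814.70302 + 4670.76155) = 102.399 km
B–E: √((-1.424·111.32)² + (1.658·84.27)²) = √(25128.48895 + 19521.58339) = 211.306 km
B–F: √((-0.066·111.32)² + (-0.043·84.27)²) = √(53.98017 + 13.13055) = 8.192 km
C–D: √((-0.502·111.32)² + (-0.772·84.27)²) = √(3122.86945 + 4232.34039) = 85.763 km
C–E: √((-1.241·111.32)² + (0.075·84.27)²) = √(19084.90306 + 39.94556) = 138.293 km
C–F: √((0.117·111.32)² + (-1.626·84.27)²) = √(169.63604 + 18775.30801) = 137.641 km
D–E: √((-0.739·111.32)² + (0.847·84.27)²) = √(6767.60920 + 5094.63188) = 108.914 km
D–F: √((0.619·111.32)² + (-0.854·84.27)²) = √(4748.18567 + 5179.18864) = 99.636 km
E–F: √((1.358·111.32)² + (-1.701·84.27)²) = √(22853.14290 + 20547.29305) = 208.328 km
Closest pair: B–F at 8.192 km.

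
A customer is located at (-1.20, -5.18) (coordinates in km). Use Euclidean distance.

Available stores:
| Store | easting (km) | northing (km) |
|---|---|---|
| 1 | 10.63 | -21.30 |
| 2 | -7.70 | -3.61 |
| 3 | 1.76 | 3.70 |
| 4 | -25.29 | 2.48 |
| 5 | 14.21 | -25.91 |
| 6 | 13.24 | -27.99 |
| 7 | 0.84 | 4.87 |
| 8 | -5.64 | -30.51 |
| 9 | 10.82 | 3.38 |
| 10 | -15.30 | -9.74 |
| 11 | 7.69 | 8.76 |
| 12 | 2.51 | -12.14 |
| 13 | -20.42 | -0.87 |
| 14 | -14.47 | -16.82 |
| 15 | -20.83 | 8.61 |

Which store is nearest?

Distances from (-1.20, -5.18):
1: √((11.83)² + (-16.12)²) = √(139.9489 + 259.8544) = 20.00 km
2: √((-6.50)² + (1.57)²) = √(42.2500 + 2.4649) = 6.69 km
3: √((2.96)² + (8.88)²) = √(8.7616 + 78.8544) = 9.36 km
4: √((-24.09)² + (7.66)²) = √(580.3281 + 58.6756) = 25.28 km
5: √((15.41)² + (-20.73)²) = √(237.4681 + 429.7329) = 25.83 km
6: √((14.44)² + (-22.81)²) = √(208.5136 + 520.2961) = 27.00 km
7: √((2.04)² + (10.05)²) = √(4.1616 + 101.0025) = 10.25 km
8: √((-4.44)² + (-25.33)²) = √(19.7136 + 641.6089) = 25.72 km
9: √((12.02)² + (8.56)²) = √(144.4804 + 73.2736) = 14.76 km
10: √((-14.10)² + (-4.56)²) = √(198.8100 + 20.7936) = 14.82 km
11: √((8.89)² + (13.94)²) = √(79.0321 + 194.3236) = 16.53 km
12: √((3.71)² + (-6.96)²) = √(13.7641 + 48.4416) = 7.89 km
13: √((-19.22)² + (4.31)²) = √(369.4084 + 18.5761) = 19.70 km
14: √((-13.27)² + (-11.64)²) = √(176.0929 + 135.4896) = 17.65 km
15: √((-19.63)² + (13.79)²) = √(385.3369 + 190.1641) = 23.99 km
Minimum: 2 at 6.69 km.

2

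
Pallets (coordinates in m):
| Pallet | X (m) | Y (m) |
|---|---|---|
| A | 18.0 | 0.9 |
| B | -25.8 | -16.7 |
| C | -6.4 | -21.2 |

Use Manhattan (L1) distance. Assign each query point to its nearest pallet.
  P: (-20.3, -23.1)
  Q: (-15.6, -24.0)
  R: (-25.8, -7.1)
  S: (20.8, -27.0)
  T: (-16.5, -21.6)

P at (-20.3, -23.1):
  A: |38.3| + |24.0| = 38.3 + 24.0 = 62.3 m
  B: |-5.5| + |6.4| = 5.5 + 6.4 = 11.9 m
  C: |13.9| + |1.9| = 13.9 + 1.9 = 15.8 m
  → nearest: B (11.9 m)
Q at (-15.6, -24.0):
  A: |33.6| + |24.9| = 33.6 + 24.9 = 58.5 m
  B: |-10.2| + |7.3| = 10.2 + 7.3 = 17.5 m
  C: |9.2| + |2.8| = 9.2 + 2.8 = 12.0 m
  → nearest: C (12.0 m)
R at (-25.8, -7.1):
  A: |43.8| + |8.0| = 43.8 + 8.0 = 51.8 m
  B: |0.0| + |-9.6| = 0.0 + 9.6 = 9.6 m
  C: |19.4| + |-14.1| = 19.4 + 14.1 = 33.5 m
  → nearest: B (9.6 m)
S at (20.8, -27.0):
  A: |-2.8| + |27.9| = 2.8 + 27.9 = 30.7 m
  B: |-46.6| + |10.3| = 46.6 + 10.3 = 56.9 m
  C: |-27.2| + |5.8| = 27.2 + 5.8 = 33.0 m
  → nearest: A (30.7 m)
T at (-16.5, -21.6):
  A: |34.5| + |22.5| = 34.5 + 22.5 = 57.0 m
  B: |-9.3| + |4.9| = 9.3 + 4.9 = 14.2 m
  C: |10.1| + |0.4| = 10.1 + 0.4 = 10.5 m
  → nearest: C (10.5 m)

P→B; Q→C; R→B; S→A; T→C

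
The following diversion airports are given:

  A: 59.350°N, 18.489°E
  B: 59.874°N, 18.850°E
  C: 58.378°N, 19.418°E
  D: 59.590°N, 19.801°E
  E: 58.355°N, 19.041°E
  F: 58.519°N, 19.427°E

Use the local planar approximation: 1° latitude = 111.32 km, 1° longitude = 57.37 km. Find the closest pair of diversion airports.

Pairwise distances:
A–B: √((0.524·111.32)² + (0.361·57.37)²) = √(3402.58489 + 428.92771) = 61.899 km
A–C: √((-0.972·111.32)² + (0.929·57.37)²) = √(11707.89787 + 2840.54143) = 120.617 km
A–D: √((0.240·111.32)² + (1.312·57.37)²) = √(713.78740 + 5665.48860) = 79.870 km
A–E: √((-0.995·111.32)² + (0.552·57.37)²) = √(12268.53078 + 1002.87742) = 115.202 km
A–F: √((-0.831·111.32)² + (0.938·57.37)²) = √(8557.53025 + 2895.84543) = 107.020 km
B–C: √((-1.496·111.32)² + (0.568·57.37)²) = √(27733.81297 + 1061.85782) = 169.693 km
B–D: √((-0.284·111.32)² + (0.951·57.37)²) = √(999.50064 + 2976.67030) = 63.057 km
B–E: √((-1.519·111.32)² + (0.191·57.37)²) = √(28593.14608 + 120.07053) = 169.450 km
B–F: √((-1.355·111.32)² + (0.577·57.37)²) = √(22752.28325 + 1095.77484) = 154.428 km
C–D: √((1.212·111.32)² + (0.383·57.37)²) = √(18203.36323 + 482.79998) = 136.697 km
C–E: √((-0.023·111.32)² + (-0.377·57.37)²) = √(6.55544 + 467.79158) = 21.780 km
C–F: √((0.141·111.32)² + (0.009·57.37)²) = √(246.36818 + 0.26660) = 15.705 km
D–E: √((-1.235·111.32)² + (-0.760·57.37)²) = √(18900.80539 + 1901.06464) = 144.229 km
D–F: √((-1.071·111.32)² + (-0.374·57.37)²) = √(14214.29541 + 460.37624) = 121.139 km
E–F: √((0.164·111.32)² + (0.386·57.37)²) = √(333.29906 + 490.39305) = 28.700 km
Closest pair: C–F at 15.705 km.

C and F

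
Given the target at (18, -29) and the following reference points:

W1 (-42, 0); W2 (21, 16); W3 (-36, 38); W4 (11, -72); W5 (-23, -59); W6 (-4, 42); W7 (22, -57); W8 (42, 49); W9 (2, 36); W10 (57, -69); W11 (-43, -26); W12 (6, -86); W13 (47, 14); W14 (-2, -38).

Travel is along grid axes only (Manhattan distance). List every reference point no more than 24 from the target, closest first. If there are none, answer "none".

none

Distances from (18, -29):
W1: |-60| + |29| = 60 + 29 = 89
W2: |3| + |45| = 3 + 45 = 48
W3: |-54| + |67| = 54 + 67 = 121
W4: |-7| + |-43| = 7 + 43 = 50
W5: |-41| + |-30| = 41 + 30 = 71
W6: |-22| + |71| = 22 + 71 = 93
W7: |4| + |-28| = 4 + 28 = 32
W8: |24| + |78| = 24 + 78 = 102
W9: |-16| + |65| = 16 + 65 = 81
W10: |39| + |-40| = 39 + 40 = 79
W11: |-61| + |3| = 61 + 3 = 64
W12: |-12| + |-57| = 12 + 57 = 69
W13: |29| + |43| = 29 + 43 = 72
W14: |-20| + |-9| = 20 + 9 = 29
Threshold 24: none within range.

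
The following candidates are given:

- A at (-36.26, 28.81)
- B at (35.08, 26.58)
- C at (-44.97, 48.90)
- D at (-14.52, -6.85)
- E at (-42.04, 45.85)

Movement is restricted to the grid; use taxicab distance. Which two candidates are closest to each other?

Pairwise distances:
A–B: 73.57
A–C: 28.80
A–D: 57.40
A–E: 22.82
B–C: 102.37
B–D: 83.03
B–E: 96.39
C–D: 86.20
C–E: 5.98
D–E: 80.22
Closest pair: C–E at 5.98.

C and E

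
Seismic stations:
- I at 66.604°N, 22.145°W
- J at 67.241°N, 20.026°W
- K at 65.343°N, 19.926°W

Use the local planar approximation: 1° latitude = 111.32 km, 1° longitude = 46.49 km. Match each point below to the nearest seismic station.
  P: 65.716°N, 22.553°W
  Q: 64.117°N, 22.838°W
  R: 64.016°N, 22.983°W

P→I; Q→K; R→K

P at 65.716°N, 22.553°W:
  I: √((0.888·111.32)² + (0.408·46.49)²) = √(9771.74954 + 359.78199) = 100.656 km
  J: √((1.525·111.32)² + (2.527·46.49)²) = √(28819.47617 + 13801.60444) = 206.449 km
  K: √((-0.373·111.32)² + (2.627·46.49)²) = √(1724.10638 + 14915.54882) = 128.995 km
  → nearest: I (100.656 km)
Q at 64.117°N, 22.838°W:
  I: √((2.487·111.32)² + (0.693·46.49)²) = √(76647.49502 + 1037.97182) = 278.721 km
  J: √((3.124·111.32)² + (2.812·46.49)²) = √(120939.57713 + 17090.30152) = 371.524 km
  K: √((1.226·111.32)² + (2.912·46.49)²) = √(18626.33183 + 18327.44115) = 192.234 km
  → nearest: K (192.234 km)
R at 64.016°N, 22.983°W:
  I: √((2.588·111.32)² + (0.838·46.49)²) = √(82999.39741 + 1517.77407) = 290.718 km
  J: √((3.225·111.32)² + (2.957·46.49)²) = √(128886.02605 + 18898.25660) = 384.427 km
  K: √((1.327·111.32)² + (3.057·46.49)²) = √(21821.68292 + 20198.07450) = 204.987 km
  → nearest: K (204.987 km)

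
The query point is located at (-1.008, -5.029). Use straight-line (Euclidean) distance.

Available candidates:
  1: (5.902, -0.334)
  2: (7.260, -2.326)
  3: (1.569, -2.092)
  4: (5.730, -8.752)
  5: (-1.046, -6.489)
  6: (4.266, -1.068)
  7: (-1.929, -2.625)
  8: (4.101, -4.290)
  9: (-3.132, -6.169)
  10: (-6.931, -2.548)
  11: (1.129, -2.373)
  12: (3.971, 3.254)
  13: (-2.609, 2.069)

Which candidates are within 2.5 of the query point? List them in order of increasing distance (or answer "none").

Distances from (-1.008, -5.029):
1: √((6.910)² + (4.695)²) = √(47.74810 + 22.04303) = 8.354
2: √((8.268)² + (2.703)²) = √(68.35982 + 7.30621) = 8.699
3: √((2.577)² + (2.937)²) = √(6.64093 + 8.62597) = 3.907
4: √((6.738)² + (-3.723)²) = √(45.40064 + 13.86073) = 7.698
5: √((-0.038)² + (-1.460)²) = √(0.00144 + 2.13160) = 1.460
6: √((5.274)² + (3.961)²) = √(27.81508 + 15.68952) = 6.596
7: √((-0.921)² + (2.404)²) = √(0.84824 + 5.77922) = 2.574
8: √((5.109)² + (0.739)²) = √(26.10188 + 0.54612) = 5.162
9: √((-2.124)² + (-1.140)²) = √(4.51138 + 1.29960) = 2.411
10: √((-5.923)² + (2.481)²) = √(35.08193 + 6.15536) = 6.422
11: √((2.137)² + (2.656)²) = √(4.56677 + 7.05434) = 3.409
12: √((4.979)² + (8.283)²) = √(24.79044 + 68.60809) = 9.664
13: √((-1.601)² + (7.098)²) = √(2.56320 + 50.38160) = 7.276
Threshold 2.5: 5 (1.460), 9 (2.411) are within range.

5, 9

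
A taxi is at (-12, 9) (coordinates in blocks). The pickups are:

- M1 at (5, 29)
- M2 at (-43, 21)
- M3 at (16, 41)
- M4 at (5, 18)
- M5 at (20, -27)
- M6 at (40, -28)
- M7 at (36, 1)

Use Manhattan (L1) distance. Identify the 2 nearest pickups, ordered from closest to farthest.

Distances from (-12, 9):
M1: |17| + |20| = 17 + 20 = 37 blocks
M2: |-31| + |12| = 31 + 12 = 43 blocks
M3: |28| + |32| = 28 + 32 = 60 blocks
M4: |17| + |9| = 17 + 9 = 26 blocks
M5: |32| + |-36| = 32 + 36 = 68 blocks
M6: |52| + |-37| = 52 + 37 = 89 blocks
M7: |48| + |-8| = 48 + 8 = 56 blocks
Sorted: M4 (26 blocks) < M1 (37 blocks) < M2 (43 blocks) < M7 (56 blocks) < …

M4, M1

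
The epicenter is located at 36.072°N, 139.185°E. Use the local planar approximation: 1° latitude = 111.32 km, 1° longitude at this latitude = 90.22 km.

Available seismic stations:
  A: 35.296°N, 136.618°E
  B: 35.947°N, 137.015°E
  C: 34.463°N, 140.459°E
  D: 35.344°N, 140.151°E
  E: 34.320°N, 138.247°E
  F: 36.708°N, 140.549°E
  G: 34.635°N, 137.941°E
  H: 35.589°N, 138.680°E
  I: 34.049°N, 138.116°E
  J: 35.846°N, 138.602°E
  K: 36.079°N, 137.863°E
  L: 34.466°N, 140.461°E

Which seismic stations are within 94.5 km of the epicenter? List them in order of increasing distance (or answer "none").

J, H

Distances from 36.072°N, 139.185°E:
A: 247.181 km
B: 196.271 km
C: 212.822 km
D: 119.009 km
E: 212.601 km
F: 141.973 km
G: 195.412 km
H: 70.475 km
I: 244.983 km
J: 58.305 km
K: 119.273 km
L: 212.638 km
Threshold 94.5 km: J (58.305 km), H (70.475 km) are within range.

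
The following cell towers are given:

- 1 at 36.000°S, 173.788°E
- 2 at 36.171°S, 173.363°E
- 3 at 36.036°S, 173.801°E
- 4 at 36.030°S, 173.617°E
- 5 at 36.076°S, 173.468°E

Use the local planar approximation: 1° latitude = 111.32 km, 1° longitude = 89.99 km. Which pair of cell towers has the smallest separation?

1 and 3

Pairwise distances:
1–2: 42.721 km
1–3: 4.175 km
1–4: 15.747 km
1–5: 30.014 km
2–3: 42.183 km
2–4: 27.728 km
2–5: 14.182 km
3–4: 16.572 km
3–5: 30.296 km
4–5: 14.353 km
Closest pair: 1–3 at 4.175 km.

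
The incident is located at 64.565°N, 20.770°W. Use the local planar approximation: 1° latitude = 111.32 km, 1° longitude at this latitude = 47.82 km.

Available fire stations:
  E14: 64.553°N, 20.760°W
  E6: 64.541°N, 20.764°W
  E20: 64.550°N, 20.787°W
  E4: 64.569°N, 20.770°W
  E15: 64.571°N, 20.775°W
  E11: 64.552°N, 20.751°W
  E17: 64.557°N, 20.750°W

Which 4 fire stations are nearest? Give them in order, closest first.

E4, E15, E17, E14

Distances from 64.565°N, 20.770°W:
E14: √((-0.012·111.32)² + (0.010·47.82)²) = √(1.78447 + 0.22868) = 1.419 km
E6: √((-0.024·111.32)² + (0.006·47.82)²) = √(7.13787 + 0.08232) = 2.687 km
E20: √((-0.015·111.32)² + (-0.017·47.82)²) = √(2.78823 + 0.66087) = 1.857 km
E4: √((0.004·111.32)² + (0.000·47.82)²) = √(0.19827 + 0.00000) = 0.445 km
E15: √((0.006·111.32)² + (-0.005·47.82)²) = √(0.44612 + 0.05717) = 0.709 km
E11: √((-0.013·111.32)² + (0.019·47.82)²) = √(2.09427 + 0.82552) = 1.709 km
E17: √((-0.008·111.32)² + (0.020·47.82)²) = √(0.79310 + 0.91470) = 1.307 km
Sorted: E4 (0.445 km) < E15 (0.709 km) < E17 (1.307 km) < E14 (1.419 km) < E11 (1.709 km) < E20 (1.857 km) < …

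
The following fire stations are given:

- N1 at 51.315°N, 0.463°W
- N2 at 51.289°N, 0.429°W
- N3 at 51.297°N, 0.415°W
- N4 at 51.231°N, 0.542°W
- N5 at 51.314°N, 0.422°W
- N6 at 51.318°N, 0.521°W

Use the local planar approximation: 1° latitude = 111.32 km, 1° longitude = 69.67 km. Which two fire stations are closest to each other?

Pairwise distances:
N1–N2: 3.740 km
N1–N3: 3.899 km
N1–N4: 10.850 km
N1–N5: 2.859 km
N1–N6: 4.055 km
N2–N3: 1.321 km
N2–N4: 10.182 km
N2–N5: 2.825 km
N2–N6: 7.177 km
N3–N4: 11.501 km
N3–N5: 1.954 km
N3–N6: 7.746 km
N4–N5: 12.461 km
N4–N6: 9.795 km
N5–N6: 6.912 km
Closest pair: N2–N3 at 1.321 km.

N2 and N3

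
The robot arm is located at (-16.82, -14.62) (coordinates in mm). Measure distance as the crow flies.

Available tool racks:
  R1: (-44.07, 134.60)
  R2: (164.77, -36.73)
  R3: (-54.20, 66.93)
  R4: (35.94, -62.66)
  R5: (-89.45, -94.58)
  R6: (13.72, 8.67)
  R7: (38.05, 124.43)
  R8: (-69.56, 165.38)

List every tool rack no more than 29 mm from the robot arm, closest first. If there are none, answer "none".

Distances from (-16.82, -14.62):
R1: √((-27.25)² + (149.22)²) = √(742.5625 + 22266.6084) = 151.69 mm
R2: √((181.59)² + (-22.11)²) = √(32974.9281 + 488.8521) = 182.93 mm
R3: √((-37.38)² + (81.55)²) = √(1397.2644 + 6650.4025) = 89.71 mm
R4: √((52.76)² + (-48.04)²) = √(2783.6176 + 2307.8416) = 71.35 mm
R5: √((-72.63)² + (-79.96)²) = √(5275.1169 + 6393.6016) = 108.02 mm
R6: √((30.54)² + (23.29)²) = √(932.6916 + 542.4241) = 38.41 mm
R7: √((54.87)² + (139.05)²) = √(3010.7169 + 19334.9025) = 149.48 mm
R8: √((-52.74)² + (180.00)²) = √(2781.5076 + 32400.0000) = 187.57 mm
Threshold 29 mm: none within range.

none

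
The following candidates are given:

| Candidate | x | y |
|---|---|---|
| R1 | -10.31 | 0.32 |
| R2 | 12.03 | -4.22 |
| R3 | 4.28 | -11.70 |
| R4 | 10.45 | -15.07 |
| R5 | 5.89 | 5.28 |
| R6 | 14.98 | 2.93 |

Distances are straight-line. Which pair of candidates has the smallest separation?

Pairwise distances:
R3–R4: √((6.17)² + (-3.37)²) = √(38.0689 + 11.3569) = 7.03
R2–R6: √((2.95)² + (7.15)²) = √(8.7025 + 51.1225) = 7.73
R5–R6: √((9.09)² + (-2.35)²) = √(82.6281 + 5.5225) = 9.39
R2–R3: √((-7.75)² + (-7.48)²) = √(60.0625 + 55.9504) = 10.77
R2–R4: √((-1.58)² + (-10.85)²) = √(2.4964 + 117.7225) = 10.96
R2–R5: √((-6.14)² + (9.50)²) = √(37.6996 + 90.2500) = 11.31
R1–R5: √((16.20)² + (4.96)²) = √(262.4400 + 24.6016) = 16.94
R3–R5: √((1.61)² + (16.98)²) = √(2.5921 + 288.3204) = 17.06
R3–R6: √((10.70)² + (14.63)²) = √(114.4900 + 214.0369) = 18.13
R4–R6: √((4.53)² + (18.00)²) = √(20.5209 + 324.0000) = 18.56
R1–R3: √((14.59)² + (-12.02)²) = √(212.8681 + 144.4804) = 18.90
R4–R5: √((-4.56)² + (20.35)²) = √(20.7936 + 414.1225) = 20.85
R1–R2: √((22.34)² + (-4.54)²) = √(499.0756 + 20.6116) = 22.80
R1–R6: √((25.29)² + (2.61)²) = √(639.5841 + 6.8121) = 25.42
R1–R4: √((20.76)² + (-15.39)²) = √(430.9776 + 236.8521) = 25.84
Closest pair: R3–R4 at 7.03.

R3 and R4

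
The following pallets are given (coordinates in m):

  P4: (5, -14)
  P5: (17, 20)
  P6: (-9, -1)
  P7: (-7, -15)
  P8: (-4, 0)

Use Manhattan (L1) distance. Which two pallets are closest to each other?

P6 and P8

Pairwise distances:
P4–P5: 46 m
P4–P6: 27 m
P4–P7: 13 m
P4–P8: 23 m
P5–P6: 47 m
P5–P7: 59 m
P5–P8: 41 m
P6–P7: 16 m
P6–P8: 6 m
P7–P8: 18 m
Closest pair: P6–P8 at 6 m.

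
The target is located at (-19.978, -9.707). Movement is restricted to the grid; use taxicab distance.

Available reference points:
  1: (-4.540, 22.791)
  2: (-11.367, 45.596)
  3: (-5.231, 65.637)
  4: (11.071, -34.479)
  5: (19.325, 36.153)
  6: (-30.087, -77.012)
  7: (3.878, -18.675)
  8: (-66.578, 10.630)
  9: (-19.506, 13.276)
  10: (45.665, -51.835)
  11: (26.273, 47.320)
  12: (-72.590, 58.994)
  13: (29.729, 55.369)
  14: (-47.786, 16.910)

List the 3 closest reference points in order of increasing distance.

Distances from (-19.978, -9.707):
1: |15.438| + |32.498| = 15.438 + 32.498 = 47.936
2: |8.611| + |55.303| = 8.611 + 55.303 = 63.914
3: |14.747| + |75.344| = 14.747 + 75.344 = 90.091
4: |31.049| + |-24.772| = 31.049 + 24.772 = 55.821
5: |39.303| + |45.860| = 39.303 + 45.860 = 85.163
6: |-10.109| + |-67.305| = 10.109 + 67.305 = 77.414
7: |23.856| + |-8.968| = 23.856 + 8.968 = 32.824
8: |-46.600| + |20.337| = 46.600 + 20.337 = 66.937
9: |0.472| + |22.983| = 0.472 + 22.983 = 23.455
10: |65.643| + |-42.128| = 65.643 + 42.128 = 107.771
11: |46.251| + |57.027| = 46.251 + 57.027 = 103.278
12: |-52.612| + |68.701| = 52.612 + 68.701 = 121.313
13: |49.707| + |65.076| = 49.707 + 65.076 = 114.783
14: |-27.808| + |26.617| = 27.808 + 26.617 = 54.425
Sorted: 9 (23.455) < 7 (32.824) < 1 (47.936) < 14 (54.425) < 4 (55.821) < …

9, 7, 1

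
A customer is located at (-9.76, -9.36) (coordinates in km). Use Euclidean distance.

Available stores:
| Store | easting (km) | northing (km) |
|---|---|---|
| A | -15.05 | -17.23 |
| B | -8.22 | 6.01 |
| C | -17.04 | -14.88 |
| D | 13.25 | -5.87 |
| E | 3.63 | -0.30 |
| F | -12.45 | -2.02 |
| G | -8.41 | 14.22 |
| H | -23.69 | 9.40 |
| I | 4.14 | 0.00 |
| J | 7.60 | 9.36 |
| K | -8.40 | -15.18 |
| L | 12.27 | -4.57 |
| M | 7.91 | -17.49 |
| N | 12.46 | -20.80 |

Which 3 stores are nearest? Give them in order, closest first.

Distances from (-9.76, -9.36):
A: 9.48 km
B: 15.45 km
C: 9.14 km
D: 23.27 km
E: 16.17 km
F: 7.82 km
G: 23.62 km
H: 23.37 km
I: 16.76 km
J: 25.53 km
K: 5.98 km
L: 22.54 km
M: 19.45 km
N: 24.99 km
Sorted: K (5.98 km) < F (7.82 km) < C (9.14 km) < A (9.48 km) < B (15.45 km) < …

K, F, C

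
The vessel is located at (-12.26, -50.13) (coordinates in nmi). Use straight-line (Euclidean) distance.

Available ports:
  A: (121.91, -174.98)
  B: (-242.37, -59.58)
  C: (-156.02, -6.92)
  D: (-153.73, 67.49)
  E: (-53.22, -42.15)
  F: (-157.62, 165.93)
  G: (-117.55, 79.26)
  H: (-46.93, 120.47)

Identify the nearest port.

Distances from (-12.26, -50.13):
A: 183.27 nmi
B: 230.30 nmi
C: 150.11 nmi
D: 183.98 nmi
E: 41.73 nmi
F: 260.41 nmi
G: 166.82 nmi
H: 174.09 nmi
Minimum: E at 41.73 nmi.

E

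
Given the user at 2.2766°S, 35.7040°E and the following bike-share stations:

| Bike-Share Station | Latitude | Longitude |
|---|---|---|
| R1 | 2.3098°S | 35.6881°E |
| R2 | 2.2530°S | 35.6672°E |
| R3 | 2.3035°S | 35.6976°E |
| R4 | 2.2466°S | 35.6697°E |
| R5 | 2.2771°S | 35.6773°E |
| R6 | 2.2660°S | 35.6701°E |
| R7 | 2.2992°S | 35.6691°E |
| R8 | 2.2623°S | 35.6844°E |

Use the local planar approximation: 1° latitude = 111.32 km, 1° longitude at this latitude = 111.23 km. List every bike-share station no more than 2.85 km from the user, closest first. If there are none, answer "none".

R8

Distances from 2.2766°S, 35.7040°E:
R1: √((-0.0332·111.32)² + (-0.0159·111.23)²) = √(13.659115 + 3.127794) = 4.0972 km
R2: √((0.0236·111.32)² + (-0.0368·111.23)²) = √(6.901928 + 16.754810) = 4.8638 km
R3: √((-0.0269·111.32)² + (-0.0064·111.23)²) = √(8.967078 + 0.506762) = 3.0780 km
R4: √((0.0300·111.32)² + (-0.0343·111.23)²) = √(11.152928 + 14.555667) = 5.0704 km
R5: √((-0.0005·111.32)² + (-0.0267·111.23)²) = √(0.003098 + 8.819956) = 2.9704 km
R6: √((0.0106·111.32)² + (-0.0339·111.23)²) = √(1.392381 + 14.218156) = 3.9510 km
R7: √((-0.0226·111.32)² + (-0.0349·111.23)²) = √(6.329411 + 15.069357) = 4.6259 km
R8: √((0.0143·111.32)² + (-0.0196·111.23)²) = √(2.534069 + 4.752871) = 2.6994 km
Threshold 2.85 km: R8 (2.6994 km) is within range.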